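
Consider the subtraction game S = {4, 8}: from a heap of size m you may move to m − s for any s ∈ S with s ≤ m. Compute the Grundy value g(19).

1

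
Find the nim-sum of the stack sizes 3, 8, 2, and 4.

13

In binary:
  0011  (3)
  1000  (8)
  0010  (2)
  0100  (4)
  ----
  1101  (13)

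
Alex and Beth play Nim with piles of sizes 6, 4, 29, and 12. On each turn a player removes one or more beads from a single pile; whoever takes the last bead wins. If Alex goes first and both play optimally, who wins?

Alex wins

Nim-sum: 6 ^ 4 ^ 29 ^ 12 = 19.
The nim-sum is 19 ≠ 0, so this is an N-position: the player to move can win; Alex has a winning move.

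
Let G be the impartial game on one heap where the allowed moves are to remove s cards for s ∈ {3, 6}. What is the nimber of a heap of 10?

0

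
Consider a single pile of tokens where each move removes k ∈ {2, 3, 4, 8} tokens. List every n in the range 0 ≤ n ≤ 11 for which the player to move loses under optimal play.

0, 1, 6, 7

Grundy values for subtraction set {2, 3, 4, 8}:
k:     0  1  2  3  4  5  6  7  8  9 10 11
g(k):  0  0  1  1  2  2  0  0  1  1  2  2
The P-positions (g = 0) in 0..11 are 0, 1, 6, 7.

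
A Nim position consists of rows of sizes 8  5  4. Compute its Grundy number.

Compute the nim-sum pairwise:
8 XOR 5 = 13
13 XOR 4 = 9

9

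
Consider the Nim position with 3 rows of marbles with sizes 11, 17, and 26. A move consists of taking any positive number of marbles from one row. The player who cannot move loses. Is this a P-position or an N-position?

Bitwise XOR of the heap sizes:
  01011  (11)
  10001  (17)
  11010  (26)
  -----
  00000  (0)
The nim-sum is 0, so this is a P-position: the player to move is in a losing position under optimal play.

P-position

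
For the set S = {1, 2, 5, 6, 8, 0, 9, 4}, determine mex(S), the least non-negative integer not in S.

3

The values 0, 1, 2 are all present; 3 is the first non-negative integer missing from the set.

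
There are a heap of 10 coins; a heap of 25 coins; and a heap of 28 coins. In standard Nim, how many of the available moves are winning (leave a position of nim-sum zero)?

Nim-sum: 10 ⊕ 25 ⊕ 28 = 15.
The overall nim-sum is X = 15. A heap of size p has a winning move iff p XOR X < p (reduce it to p XOR X).
  10: 10 XOR 15 = 5 < 10 — winning move (to 5).
  25: 25 XOR 15 = 22 < 25 — winning move (to 22).
  28: 28 XOR 15 = 19 < 28 — winning move (to 19).
That gives 3 winning moves.

3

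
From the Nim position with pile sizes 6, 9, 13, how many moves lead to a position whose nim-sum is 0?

1

Nim-sum: 6 XOR 9 XOR 13 = 2.
The overall nim-sum is X = 2. A pile of size p has a winning move iff p XOR X < p (reduce it to p XOR X).
  6: 6 XOR 2 = 4 < 6 — winning move (to 4).
  9: 9 XOR 2 = 11 ≥ 9 — no move.
  13: 13 XOR 2 = 15 ≥ 13 — no move.
That gives 1 winning move.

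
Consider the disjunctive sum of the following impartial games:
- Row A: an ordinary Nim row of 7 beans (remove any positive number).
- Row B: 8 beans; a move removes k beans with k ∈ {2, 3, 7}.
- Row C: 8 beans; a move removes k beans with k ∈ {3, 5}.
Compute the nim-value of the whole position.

6

Row A is a plain Nim row of size 7, so its Grundy value is 7.
For row B, compute g(0), g(1), … with moves {2, 3, 7}:
k:     0  1  2  3  4  5  6  7  8
g(k):  0  0  1  1  2  0  0  1  1
So g(8) = 1.
Build the Grundy sequence for row C with g(k) = mex{g(k−s) : s ∈ {3, 5}, s ≤ k}:
g(0) = mex{} = 0
g(1) = mex{} = 0
g(2) = mex{} = 0
g(3) = mex{0} = 1
g(4) = mex{0} = 1
g(5) = mex{0} = 1
g(6) = mex{0,1} = 2
g(7) = mex{0,1} = 2
g(8) = mex{1} = 0
So g(8) = 0.
By the Sprague-Grundy theorem, the Grundy value of a sum of independent games is the XOR of the component values.
Combined value = 7 XOR 1 XOR 0 = 6.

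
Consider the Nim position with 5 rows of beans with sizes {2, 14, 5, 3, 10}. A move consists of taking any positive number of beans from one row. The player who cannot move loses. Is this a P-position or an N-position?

Write each in binary and XOR column by column:
  0010  (2)
  1110  (14)
  0101  (5)
  0011  (3)
  1010  (10)
  ----
  0000  (0)
The nim-sum is 0, so this is a P-position: the player to move is in a losing position under optimal play.

P-position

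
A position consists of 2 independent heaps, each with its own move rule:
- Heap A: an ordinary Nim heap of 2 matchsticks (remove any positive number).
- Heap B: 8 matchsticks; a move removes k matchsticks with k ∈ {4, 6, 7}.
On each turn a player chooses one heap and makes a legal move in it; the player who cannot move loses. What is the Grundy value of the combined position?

0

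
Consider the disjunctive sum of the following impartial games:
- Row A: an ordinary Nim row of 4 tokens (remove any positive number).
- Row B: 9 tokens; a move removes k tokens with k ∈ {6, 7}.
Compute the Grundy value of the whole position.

5

Row A is a plain Nim row of size 4, so its Grundy value is 4.
Build the Grundy sequence for row B with g(k) = mex{g(k−s) : s ∈ {6, 7}, s ≤ k}:
g(0) = mex{} = 0
g(1) = mex{} = 0
g(2) = mex{} = 0
g(3) = mex{} = 0
g(4) = mex{} = 0
g(5) = mex{} = 0
g(6) = mex{0} = 1
g(7) = mex{0} = 1
g(8) = mex{0} = 1
g(9) = mex{0} = 1
So g(9) = 1.
The value of a disjunctive sum is the nim-sum of the parts.
Combined value = 4 XOR 1 = 5.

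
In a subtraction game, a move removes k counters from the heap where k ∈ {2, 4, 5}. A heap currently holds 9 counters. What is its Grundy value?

1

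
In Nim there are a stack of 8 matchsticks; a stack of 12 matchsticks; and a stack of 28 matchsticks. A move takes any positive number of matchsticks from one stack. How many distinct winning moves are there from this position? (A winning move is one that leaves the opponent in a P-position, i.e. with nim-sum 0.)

1

Nim-sum: 8 XOR 12 XOR 28 = 24.
The overall nim-sum is X = 24. A stack of size p has a winning move iff p XOR X < p (reduce it to p XOR X).
  8: 8 XOR 24 = 16 ≥ 8 — no move.
  12: 12 XOR 24 = 20 ≥ 12 — no move.
  28: 28 XOR 24 = 4 < 28 — winning move (to 4).
That gives 1 winning move.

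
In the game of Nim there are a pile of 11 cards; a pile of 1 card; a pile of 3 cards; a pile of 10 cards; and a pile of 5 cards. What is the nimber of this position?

6

In binary:
  1011  (11)
  0001  (1)
  0011  (3)
  1010  (10)
  0101  (5)
  ----
  0110  (6)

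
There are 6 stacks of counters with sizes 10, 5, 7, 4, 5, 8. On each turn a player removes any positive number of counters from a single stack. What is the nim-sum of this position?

Write each in binary and XOR column by column:
  1010  (10)
  0101  (5)
  0111  (7)
  0100  (4)
  0101  (5)
  1000  (8)
  ----
  0001  (1)

1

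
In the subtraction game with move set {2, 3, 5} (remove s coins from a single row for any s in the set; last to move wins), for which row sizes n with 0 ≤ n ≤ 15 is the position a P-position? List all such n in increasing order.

Build the Grundy sequence with g(k) = mex{g(k−s) : s ∈ {2, 3, 5}, s ≤ k}:
k:     0  1  2  3  4  5  6  7  8  9 10 11 12 13 14 15
g(k):  0  0  1  1  2  2  3  0  0  1  1  2  2  3  0  0
The P-positions (g = 0) in 0..15 are 0, 1, 7, 8, 14, 15.

0, 1, 7, 8, 14, 15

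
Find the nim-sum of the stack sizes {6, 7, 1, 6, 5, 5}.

Compute the nim-sum pairwise:
6 ^ 7 = 1
1 ^ 1 = 0
0 ^ 6 = 6
6 ^ 5 = 3
3 ^ 5 = 6

6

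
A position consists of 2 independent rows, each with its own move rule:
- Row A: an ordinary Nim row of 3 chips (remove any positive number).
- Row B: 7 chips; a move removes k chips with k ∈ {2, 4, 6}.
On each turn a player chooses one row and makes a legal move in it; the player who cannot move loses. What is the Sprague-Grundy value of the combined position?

0

Row A is a plain Nim row of size 3, so its Grundy value is 3.
Grundy values for row B (subtraction set {2, 4, 6}):
k:     0  1  2  3  4  5  6  7
g(k):  0  0  1  1  2  2  3  3
So g(7) = 3.
By the Sprague-Grundy theorem, the Grundy value of a sum of independent games is the XOR of the component values.
Combined value = 3 XOR 3 = 0.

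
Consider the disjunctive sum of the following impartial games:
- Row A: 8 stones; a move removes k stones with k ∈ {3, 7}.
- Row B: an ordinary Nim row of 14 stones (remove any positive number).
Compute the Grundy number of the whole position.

12

Grundy values for row A (subtraction set {3, 7}):
k:     0  1  2  3  4  5  6  7  8
g(k):  0  0  0  1  1  1  0  2  2
So g(8) = 2.
Row B is a plain Nim row of size 14, so its Grundy value is 14.
By the Sprague-Grundy theorem, the Grundy value of a sum of independent games is the XOR of the component values.
Combined value = 2 XOR 14 = 12.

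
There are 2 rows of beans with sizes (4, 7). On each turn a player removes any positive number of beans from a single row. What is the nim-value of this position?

3

Nim-sum: 4 XOR 7 = 3.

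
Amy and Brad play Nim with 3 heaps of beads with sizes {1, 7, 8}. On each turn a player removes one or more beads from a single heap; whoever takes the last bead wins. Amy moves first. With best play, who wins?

Amy wins

Compute the nim-sum pairwise:
1 ⊕ 7 = 6
6 ⊕ 8 = 14
The nim-sum is 14 ≠ 0, so this is an N-position: the player to move can win; Amy has a winning move.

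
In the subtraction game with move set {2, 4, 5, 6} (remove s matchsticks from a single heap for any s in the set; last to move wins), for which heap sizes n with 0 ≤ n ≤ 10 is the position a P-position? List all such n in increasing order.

0, 1, 8, 9

Grundy values for subtraction set {2, 4, 5, 6}:
k:     0  1  2  3  4  5  6  7  8  9 10
g(k):  0  0  1  1  2  2  3  3  0  0  1
The P-positions (g = 0) in 0..10 are 0, 1, 8, 9.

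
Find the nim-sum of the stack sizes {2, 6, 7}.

3

Nim-sum: 2 XOR 6 XOR 7 = 3.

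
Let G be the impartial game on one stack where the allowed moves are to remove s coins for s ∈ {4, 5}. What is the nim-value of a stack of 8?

2

Grundy values for subtraction set {4, 5}:
g(0) = mex{} = 0
g(1) = mex{} = 0
g(2) = mex{} = 0
g(3) = mex{} = 0
g(4) = mex{0} = 1
g(5) = mex{0} = 1
g(6) = mex{0} = 1
g(7) = mex{0} = 1
g(8) = mex{0,1} = 2
So g(8) = 2.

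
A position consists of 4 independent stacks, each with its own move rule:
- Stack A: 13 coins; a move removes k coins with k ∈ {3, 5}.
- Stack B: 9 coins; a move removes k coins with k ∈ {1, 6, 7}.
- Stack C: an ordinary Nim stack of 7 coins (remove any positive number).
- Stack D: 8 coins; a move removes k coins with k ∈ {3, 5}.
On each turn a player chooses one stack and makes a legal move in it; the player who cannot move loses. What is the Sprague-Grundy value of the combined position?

For stack A, compute g(0), g(1), … with moves {3, 5}:
k:     0  1  2  3  4  5  6  7  8  9 10 11 12 13
g(k):  0  0  0  1  1  1  2  2  0  0  0  1  1  1
So g(13) = 1.
Grundy values for stack B (subtraction set {1, 6, 7}):
k:     0  1  2  3  4  5  6  7  8  9
g(k):  0  1  0  1  0  1  2  3  2  3
So g(9) = 3.
Stack C is a plain Nim stack of size 7, so its Grundy value is 7.
Grundy values for stack D (subtraction set {3, 5}):
k:     0  1  2  3  4  5  6  7  8
g(k):  0  0  0  1  1  1  2  2  0
So g(8) = 0.
The value of a disjunctive sum is the nim-sum of the parts.
Combined value = 1 XOR 3 XOR 7 XOR 0 = 5.

5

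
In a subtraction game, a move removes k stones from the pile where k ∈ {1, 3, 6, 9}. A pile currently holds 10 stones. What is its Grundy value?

Compute g(0), g(1), … for moves {1, 3, 6, 9}:
g(0) = mex{} = 0
g(1) = mex{0} = 1
g(2) = mex{1} = 0
g(3) = mex{0} = 1
g(4) = mex{1} = 0
g(5) = mex{0} = 1
g(6) = mex{0,1} = 2
g(7) = mex{0,1,2} = 3
g(8) = mex{0,1,3} = 2
g(9) = mex{0,1,2} = 3
g(10) = mex{0,1,3} = 2
So g(10) = 2.

2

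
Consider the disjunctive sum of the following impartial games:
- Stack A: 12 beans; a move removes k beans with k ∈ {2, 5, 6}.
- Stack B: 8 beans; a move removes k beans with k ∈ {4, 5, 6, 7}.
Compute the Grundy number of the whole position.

Build the Grundy sequence for stack A with g(k) = mex{g(k−s) : s ∈ {2, 5, 6}, s ≤ k}:
g(0) = mex{} = 0
g(1) = mex{} = 0
g(2) = mex{0} = 1
g(3) = mex{0} = 1
g(4) = mex{1} = 0
g(5) = mex{0,1} = 2
g(6) = mex{0} = 1
g(7) = mex{0,1,2} = 3
g(8) = mex{1} = 0
g(9) = mex{0,1,3} = 2
g(10) = mex{0,2} = 1
g(11) = mex{1,2} = 0
g(12) = mex{1,3} = 0
So g(12) = 0.
For stack B, compute g(0), g(1), … with moves {4, 5, 6, 7}:
g(0) = mex{} = 0
g(1) = mex{} = 0
g(2) = mex{} = 0
g(3) = mex{} = 0
g(4) = mex{0} = 1
g(5) = mex{0} = 1
g(6) = mex{0} = 1
g(7) = mex{0} = 1
g(8) = mex{0,1} = 2
So g(8) = 2.
The value of a disjunctive sum is the nim-sum of the parts.
Combined value = 0 ⊕ 2 = 2.

2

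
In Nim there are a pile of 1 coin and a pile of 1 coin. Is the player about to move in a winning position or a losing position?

Nim-sum: 1 ⊕ 1 = 0.
The nim-sum is 0, so this is a P-position: the player to move is in a losing position under optimal play.

Losing position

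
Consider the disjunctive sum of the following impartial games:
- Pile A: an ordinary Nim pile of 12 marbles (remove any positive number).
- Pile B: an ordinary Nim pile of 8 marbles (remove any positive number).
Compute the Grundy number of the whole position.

Pile A is a plain Nim pile of size 12, so its Grundy value is 12.
Pile B is a plain Nim pile of size 8, so its Grundy value is 8.
The value of a disjunctive sum is the nim-sum of the parts.
Combined value = 12 XOR 8 = 4.

4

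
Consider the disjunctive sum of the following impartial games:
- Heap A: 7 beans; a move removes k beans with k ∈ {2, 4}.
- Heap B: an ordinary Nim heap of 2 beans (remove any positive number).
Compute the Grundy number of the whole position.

Grundy values for heap A (subtraction set {2, 4}):
g(0) = mex{} = 0
g(1) = mex{} = 0
g(2) = mex{0} = 1
g(3) = mex{0} = 1
g(4) = mex{0,1} = 2
g(5) = mex{0,1} = 2
g(6) = mex{1,2} = 0
g(7) = mex{1,2} = 0
So g(7) = 0.
Heap B is a plain Nim heap of size 2, so its Grundy value is 2.
The value of a disjunctive sum is the nim-sum of the parts.
Combined value = 0 XOR 2 = 2.

2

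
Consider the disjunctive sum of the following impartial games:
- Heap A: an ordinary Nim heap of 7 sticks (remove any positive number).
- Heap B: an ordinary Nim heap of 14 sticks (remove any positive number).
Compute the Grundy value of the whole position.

Heap A is a plain Nim heap of size 7, so its Grundy value is 7.
Heap B is a plain Nim heap of size 14, so its Grundy value is 14.
By the Sprague-Grundy theorem, the Grundy value of a sum of independent games is the XOR of the component values.
Combined value = 7 ⊕ 14 = 9.

9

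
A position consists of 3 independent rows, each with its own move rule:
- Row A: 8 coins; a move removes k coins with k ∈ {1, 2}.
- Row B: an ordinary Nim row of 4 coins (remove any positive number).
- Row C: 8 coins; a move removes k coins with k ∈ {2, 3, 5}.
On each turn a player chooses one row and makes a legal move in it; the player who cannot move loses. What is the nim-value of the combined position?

6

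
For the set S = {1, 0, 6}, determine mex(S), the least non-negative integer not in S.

The values 0, 1 are all present; 2 is the first non-negative integer missing from the set.

2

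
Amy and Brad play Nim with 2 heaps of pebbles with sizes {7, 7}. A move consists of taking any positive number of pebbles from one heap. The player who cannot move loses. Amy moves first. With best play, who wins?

Compute the nim-sum pairwise:
7 XOR 7 = 0
The nim-sum is 0, so this is a P-position: the player to move is in a losing position under optimal play; Amy is about to move from it and so loses — Brad wins.

Brad wins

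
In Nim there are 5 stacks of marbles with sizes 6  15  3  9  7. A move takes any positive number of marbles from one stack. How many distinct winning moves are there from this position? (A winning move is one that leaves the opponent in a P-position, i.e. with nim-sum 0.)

3

Compute the nim-sum pairwise:
6 ^ 15 = 9
9 ^ 3 = 10
10 ^ 9 = 3
3 ^ 7 = 4
The overall nim-sum is X = 4. A stack of size p has a winning move iff p XOR X < p (reduce it to p XOR X).
  6: 6 XOR 4 = 2 < 6 — winning move (to 2).
  15: 15 XOR 4 = 11 < 15 — winning move (to 11).
  3: 3 XOR 4 = 7 ≥ 3 — no move.
  9: 9 XOR 4 = 13 ≥ 9 — no move.
  7: 7 XOR 4 = 3 < 7 — winning move (to 3).
That gives 3 winning moves.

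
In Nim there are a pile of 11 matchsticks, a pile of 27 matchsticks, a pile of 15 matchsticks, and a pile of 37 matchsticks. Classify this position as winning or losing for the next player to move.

Winning position

Compute the nim-sum pairwise:
11 ⊕ 27 = 16
16 ⊕ 15 = 31
31 ⊕ 37 = 58
The nim-sum is 58 ≠ 0, so this is an N-position: the player to move can win.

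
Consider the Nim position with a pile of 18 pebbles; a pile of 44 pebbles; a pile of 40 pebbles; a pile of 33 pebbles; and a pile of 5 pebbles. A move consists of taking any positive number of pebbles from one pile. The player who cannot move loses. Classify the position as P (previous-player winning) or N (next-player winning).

Compute the nim-sum pairwise:
18 ^ 44 = 62
62 ^ 40 = 22
22 ^ 33 = 55
55 ^ 5 = 50
The nim-sum is 50 ≠ 0, so this is an N-position: the player to move can win.

N-position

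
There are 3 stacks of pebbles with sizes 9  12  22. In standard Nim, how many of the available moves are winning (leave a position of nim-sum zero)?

1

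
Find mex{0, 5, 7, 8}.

1

0 is in the set but 1 is not, so the mex is 1.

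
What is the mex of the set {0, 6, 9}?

0 is in the set but 1 is not, so the mex is 1.

1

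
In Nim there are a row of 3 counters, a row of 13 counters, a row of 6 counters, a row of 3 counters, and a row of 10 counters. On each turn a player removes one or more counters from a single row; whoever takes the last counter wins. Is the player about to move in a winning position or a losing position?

Winning position

Nim-sum: 3 XOR 13 XOR 6 XOR 3 XOR 10 = 1.
The nim-sum is 1 ≠ 0, so this is an N-position: the player to move can win.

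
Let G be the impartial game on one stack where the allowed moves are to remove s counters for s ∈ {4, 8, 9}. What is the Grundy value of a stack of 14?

Grundy values for subtraction set {4, 8, 9}:
g(0) = mex{} = 0
g(1) = mex{} = 0
g(2) = mex{} = 0
g(3) = mex{} = 0
g(4) = mex{0} = 1
g(5) = mex{0} = 1
g(6) = mex{0} = 1
g(7) = mex{0} = 1
g(8) = mex{0,1} = 2
g(9) = mex{0,1} = 2
g(10) = mex{0,1} = 2
g(11) = mex{0,1} = 2
g(12) = mex{0,1,2} = 3
g(13) = mex{1,2} = 0
g(14) = mex{1,2} = 0
So g(14) = 0.

0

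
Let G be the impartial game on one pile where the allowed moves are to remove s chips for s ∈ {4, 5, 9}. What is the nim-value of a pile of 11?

Build the Grundy sequence with g(k) = mex{g(k−s) : s ∈ {4, 5, 9}, s ≤ k}:
g(0) = mex{} = 0
g(1) = mex{} = 0
g(2) = mex{} = 0
g(3) = mex{} = 0
g(4) = mex{0} = 1
g(5) = mex{0} = 1
g(6) = mex{0} = 1
g(7) = mex{0} = 1
g(8) = mex{0,1} = 2
g(9) = mex{0,1} = 2
g(10) = mex{0,1} = 2
g(11) = mex{0,1} = 2
So g(11) = 2.

2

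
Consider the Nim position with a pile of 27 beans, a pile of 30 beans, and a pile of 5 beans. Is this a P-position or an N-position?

P-position

Nim-sum: 27 ⊕ 30 ⊕ 5 = 0.
The nim-sum is 0, so this is a P-position: the player to move is in a losing position under optimal play.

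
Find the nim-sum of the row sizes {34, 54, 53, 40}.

9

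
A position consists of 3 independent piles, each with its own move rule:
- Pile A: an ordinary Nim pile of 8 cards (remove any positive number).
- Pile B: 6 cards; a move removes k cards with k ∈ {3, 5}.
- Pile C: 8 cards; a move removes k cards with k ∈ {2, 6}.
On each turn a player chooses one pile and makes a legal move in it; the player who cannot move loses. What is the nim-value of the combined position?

Pile A is a plain Nim pile of size 8, so its Grundy value is 8.
Build the Grundy sequence for pile B with g(k) = mex{g(k−s) : s ∈ {3, 5}, s ≤ k}:
k:     0  1  2  3  4  5  6
g(k):  0  0  0  1  1  1  2
So g(6) = 2.
Build the Grundy sequence for pile C with g(k) = mex{g(k−s) : s ∈ {2, 6}, s ≤ k}:
k:     0  1  2  3  4  5  6  7  8
g(k):  0  0  1  1  0  0  1  1  0
So g(8) = 0.
The value of a disjunctive sum is the nim-sum of the parts.
Combined value = 8 ⊕ 2 ⊕ 0 = 10.

10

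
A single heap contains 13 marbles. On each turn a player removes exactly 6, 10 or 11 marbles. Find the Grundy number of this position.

2

Grundy values for subtraction set {6, 10, 11}:
k:     0  1  2  3  4  5  6  7  8  9 10 11 12 13
g(k):  0  0  0  0  0  0  1  1  1  1  1  1  2  2
So g(13) = 2.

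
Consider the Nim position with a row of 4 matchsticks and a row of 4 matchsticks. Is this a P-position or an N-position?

P-position

Bitwise XOR of the heap sizes:
  100  (4)
  100  (4)
  ---
  000  (0)
The nim-sum is 0, so this is a P-position: the player to move is in a losing position under optimal play.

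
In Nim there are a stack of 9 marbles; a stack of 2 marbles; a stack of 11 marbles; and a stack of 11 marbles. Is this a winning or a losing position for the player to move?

Nim-sum: 9 ^ 2 ^ 11 ^ 11 = 11.
The nim-sum is 11 ≠ 0, so this is an N-position: the player to move can win.

Winning position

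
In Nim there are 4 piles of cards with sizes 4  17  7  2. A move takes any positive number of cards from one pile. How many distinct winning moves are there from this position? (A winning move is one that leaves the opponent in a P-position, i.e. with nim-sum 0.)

Compute the nim-sum pairwise:
4 ^ 17 = 21
21 ^ 7 = 18
18 ^ 2 = 16
The overall nim-sum is X = 16. A pile of size p has a winning move iff p XOR X < p (reduce it to p XOR X).
  4: 4 XOR 16 = 20 ≥ 4 — no move.
  17: 17 XOR 16 = 1 < 17 — winning move (to 1).
  7: 7 XOR 16 = 23 ≥ 7 — no move.
  2: 2 XOR 16 = 18 ≥ 2 — no move.
That gives 1 winning move.

1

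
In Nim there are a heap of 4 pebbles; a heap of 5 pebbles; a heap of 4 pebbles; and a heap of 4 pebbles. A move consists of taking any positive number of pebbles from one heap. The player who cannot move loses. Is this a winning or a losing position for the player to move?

Compute the nim-sum pairwise:
4 XOR 5 = 1
1 XOR 4 = 5
5 XOR 4 = 1
The nim-sum is 1 ≠ 0, so this is an N-position: the player to move can win.

Winning position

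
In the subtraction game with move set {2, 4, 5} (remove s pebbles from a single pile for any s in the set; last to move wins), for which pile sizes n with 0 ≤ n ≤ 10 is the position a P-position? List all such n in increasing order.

Grundy values for subtraction set {2, 4, 5}:
g(0) = mex{} = 0
g(1) = mex{} = 0
g(2) = mex{0} = 1
g(3) = mex{0} = 1
g(4) = mex{0,1} = 2
g(5) = mex{0,1} = 2
g(6) = mex{0,1,2} = 3
g(7) = mex{1,2} = 0
g(8) = mex{1,2,3} = 0
g(9) = mex{0,2} = 1
g(10) = mex{0,2,3} = 1
The P-positions (g = 0) in 0..10 are 0, 1, 7, 8.

0, 1, 7, 8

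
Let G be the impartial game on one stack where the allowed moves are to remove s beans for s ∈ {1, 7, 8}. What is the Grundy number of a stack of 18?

1

Build the Grundy sequence with g(k) = mex{g(k−s) : s ∈ {1, 7, 8}, s ≤ k}:
k:     0  1  2  3  4  5  6  7  8  9 10 11 12 13 14 15 16 17 18
g(k):  0  1  0  1  0  1  0  1  2  3  2  3  2  3  2  0  1  0  1
So g(18) = 1.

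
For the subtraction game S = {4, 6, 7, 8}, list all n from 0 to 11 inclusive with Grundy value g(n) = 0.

Compute g(0), g(1), … for moves {4, 6, 7, 8}:
k:     0  1  2  3  4  5  6  7  8  9 10 11
g(k):  0  0  0  0  1  1  1  1  2  2  2  2
The P-positions (g = 0) in 0..11 are 0, 1, 2, 3.

0, 1, 2, 3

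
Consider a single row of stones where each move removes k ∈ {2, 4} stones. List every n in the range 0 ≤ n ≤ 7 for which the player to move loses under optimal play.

0, 1, 6, 7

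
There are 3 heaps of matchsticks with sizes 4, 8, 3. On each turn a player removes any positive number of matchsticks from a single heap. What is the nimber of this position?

15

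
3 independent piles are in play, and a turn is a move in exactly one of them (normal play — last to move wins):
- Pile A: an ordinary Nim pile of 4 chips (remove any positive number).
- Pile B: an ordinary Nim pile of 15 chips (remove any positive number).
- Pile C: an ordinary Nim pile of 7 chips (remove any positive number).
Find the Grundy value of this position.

12

Pile A is a plain Nim pile of size 4, so its Grundy value is 4.
Pile B is a plain Nim pile of size 15, so its Grundy value is 15.
Pile C is a plain Nim pile of size 7, so its Grundy value is 7.
By the Sprague-Grundy theorem, the Grundy value of a sum of independent games is the XOR of the component values.
Combined value = 4 ⊕ 15 ⊕ 7 = 12.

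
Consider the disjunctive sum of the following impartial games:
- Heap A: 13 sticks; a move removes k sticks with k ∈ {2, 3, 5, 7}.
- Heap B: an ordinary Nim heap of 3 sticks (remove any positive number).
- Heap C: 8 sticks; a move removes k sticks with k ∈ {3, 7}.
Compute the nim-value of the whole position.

3

Build the Grundy sequence for heap A with g(k) = mex{g(k−s) : s ∈ {2, 3, 5, 7}, s ≤ k}:
k:     0  1  2  3  4  5  6  7  8  9 10 11 12 13
g(k):  0  0  1  1  2  2  3  3  4  0  0  1  1  2
So g(13) = 2.
Heap B is a plain Nim heap of size 3, so its Grundy value is 3.
Build the Grundy sequence for heap C with g(k) = mex{g(k−s) : s ∈ {3, 7}, s ≤ k}:
k:     0  1  2  3  4  5  6  7  8
g(k):  0  0  0  1  1  1  0  2  2
So g(8) = 2.
The value of a disjunctive sum is the nim-sum of the parts.
Combined value = 2 XOR 3 XOR 2 = 3.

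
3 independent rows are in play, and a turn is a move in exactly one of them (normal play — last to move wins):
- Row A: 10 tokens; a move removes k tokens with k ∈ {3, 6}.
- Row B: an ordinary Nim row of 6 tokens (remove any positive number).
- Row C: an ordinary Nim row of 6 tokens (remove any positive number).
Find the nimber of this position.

0

Build the Grundy sequence for row A with g(k) = mex{g(k−s) : s ∈ {3, 6}, s ≤ k}:
k:     0  1  2  3  4  5  6  7  8  9 10
g(k):  0  0  0  1  1  1  2  2  2  0  0
So g(10) = 0.
Row B is a plain Nim row of size 6, so its Grundy value is 6.
Row C is a plain Nim row of size 6, so its Grundy value is 6.
By the Sprague-Grundy theorem, the Grundy value of a sum of independent games is the XOR of the component values.
Combined value = 0 XOR 6 XOR 6 = 0.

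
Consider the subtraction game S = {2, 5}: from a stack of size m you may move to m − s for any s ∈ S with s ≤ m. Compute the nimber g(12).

Grundy values for subtraction set {2, 5}:
g(0) = mex{} = 0
g(1) = mex{} = 0
g(2) = mex{0} = 1
g(3) = mex{0} = 1
g(4) = mex{1} = 0
g(5) = mex{0,1} = 2
g(6) = mex{0} = 1
g(7) = mex{1,2} = 0
g(8) = mex{1} = 0
g(9) = mex{0} = 1
g(10) = mex{0,2} = 1
g(11) = mex{1} = 0
g(12) = mex{0,1} = 2
So g(12) = 2.

2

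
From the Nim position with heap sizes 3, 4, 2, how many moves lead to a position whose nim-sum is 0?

1

Nim-sum: 3 ⊕ 4 ⊕ 2 = 5.
The overall nim-sum is X = 5. A heap of size p has a winning move iff p XOR X < p (reduce it to p XOR X).
  3: 3 XOR 5 = 6 ≥ 3 — no move.
  4: 4 XOR 5 = 1 < 4 — winning move (to 1).
  2: 2 XOR 5 = 7 ≥ 2 — no move.
That gives 1 winning move.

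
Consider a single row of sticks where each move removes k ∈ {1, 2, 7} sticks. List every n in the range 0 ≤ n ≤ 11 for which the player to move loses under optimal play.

0, 3, 6, 9

Build the Grundy sequence with g(k) = mex{g(k−s) : s ∈ {1, 2, 7}, s ≤ k}:
k:     0  1  2  3  4  5  6  7  8  9 10 11
g(k):  0  1  2  0  1  2  0  1  2  0  1  2
The P-positions (g = 0) in 0..11 are 0, 3, 6, 9.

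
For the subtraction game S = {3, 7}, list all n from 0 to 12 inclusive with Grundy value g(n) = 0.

0, 1, 2, 6, 10, 11, 12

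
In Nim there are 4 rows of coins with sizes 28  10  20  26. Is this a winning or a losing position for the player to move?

Winning position

Nim-sum: 28 ^ 10 ^ 20 ^ 26 = 24.
The nim-sum is 24 ≠ 0, so this is an N-position: the player to move can win.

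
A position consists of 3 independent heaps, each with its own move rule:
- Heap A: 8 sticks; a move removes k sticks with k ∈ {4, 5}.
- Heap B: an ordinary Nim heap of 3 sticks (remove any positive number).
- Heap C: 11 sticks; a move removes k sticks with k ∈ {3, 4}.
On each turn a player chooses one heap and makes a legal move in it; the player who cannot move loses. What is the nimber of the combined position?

0

Grundy values for heap A (subtraction set {4, 5}):
k:     0  1  2  3  4  5  6  7  8
g(k):  0  0  0  0  1  1  1  1  2
So g(8) = 2.
Heap B is a plain Nim heap of size 3, so its Grundy value is 3.
Grundy values for heap C (subtraction set {3, 4}):
g(0) = mex{} = 0
g(1) = mex{} = 0
g(2) = mex{} = 0
g(3) = mex{0} = 1
g(4) = mex{0} = 1
g(5) = mex{0} = 1
g(6) = mex{0,1} = 2
g(7) = mex{1} = 0
g(8) = mex{1} = 0
g(9) = mex{1,2} = 0
g(10) = mex{0,2} = 1
g(11) = mex{0} = 1
So g(11) = 1.
The value of a disjunctive sum is the nim-sum of the parts.
Combined value = 2 XOR 3 XOR 1 = 0.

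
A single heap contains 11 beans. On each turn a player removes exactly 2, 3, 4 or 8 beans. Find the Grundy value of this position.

2

Grundy values for subtraction set {2, 3, 4, 8}:
k:     0  1  2  3  4  5  6  7  8  9 10 11
g(k):  0  0  1  1  2  2  0  0  1  1  2  2
So g(11) = 2.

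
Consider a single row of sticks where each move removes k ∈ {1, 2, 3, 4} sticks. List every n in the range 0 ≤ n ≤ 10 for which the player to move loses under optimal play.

0, 5, 10

Grundy values for subtraction set {1, 2, 3, 4}:
g(0) = mex{} = 0
g(1) = mex{0} = 1
g(2) = mex{0,1} = 2
g(3) = mex{0,1,2} = 3
g(4) = mex{0,1,2,3} = 4
g(5) = mex{1,2,3,4} = 0
g(6) = mex{0,2,3,4} = 1
g(7) = mex{0,1,3,4} = 2
g(8) = mex{0,1,2,4} = 3
g(9) = mex{0,1,2,3} = 4
g(10) = mex{1,2,3,4} = 0
The P-positions (g = 0) in 0..10 are 0, 5, 10.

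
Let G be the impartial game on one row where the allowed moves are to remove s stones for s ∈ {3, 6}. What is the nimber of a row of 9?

Build the Grundy sequence with g(k) = mex{g(k−s) : s ∈ {3, 6}, s ≤ k}:
k:     0  1  2  3  4  5  6  7  8  9
g(k):  0  0  0  1  1  1  2  2  2  0
So g(9) = 0.

0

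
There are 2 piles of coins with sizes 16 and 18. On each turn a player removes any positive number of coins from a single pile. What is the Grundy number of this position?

2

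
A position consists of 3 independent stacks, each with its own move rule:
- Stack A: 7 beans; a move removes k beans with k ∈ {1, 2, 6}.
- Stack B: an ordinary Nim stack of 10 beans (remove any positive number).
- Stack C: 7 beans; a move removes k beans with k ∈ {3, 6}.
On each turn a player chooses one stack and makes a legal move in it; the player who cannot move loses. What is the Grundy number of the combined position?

8

For stack A, compute g(0), g(1), … with moves {1, 2, 6}:
g(0) = mex{} = 0
g(1) = mex{0} = 1
g(2) = mex{0,1} = 2
g(3) = mex{1,2} = 0
g(4) = mex{0,2} = 1
g(5) = mex{0,1} = 2
g(6) = mex{0,1,2} = 3
g(7) = mex{1,2,3} = 0
So g(7) = 0.
Stack B is a plain Nim stack of size 10, so its Grundy value is 10.
Grundy values for stack C (subtraction set {3, 6}):
k:     0  1  2  3  4  5  6  7
g(k):  0  0  0  1  1  1  2  2
So g(7) = 2.
By the Sprague-Grundy theorem, the Grundy value of a sum of independent games is the XOR of the component values.
Combined value = 0 XOR 10 XOR 2 = 8.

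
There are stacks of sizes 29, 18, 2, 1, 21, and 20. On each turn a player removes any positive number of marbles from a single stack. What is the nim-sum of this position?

Bitwise XOR of the heap sizes:
  11101  (29)
  10010  (18)
  00010  (2)
  00001  (1)
  10101  (21)
  10100  (20)
  -----
  01101  (13)

13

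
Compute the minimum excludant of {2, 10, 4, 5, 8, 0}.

1

0 is in the set but 1 is not, so the mex is 1.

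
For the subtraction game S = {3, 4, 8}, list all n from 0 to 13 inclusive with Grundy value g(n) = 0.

0, 1, 2, 7, 12, 13

Grundy values for subtraction set {3, 4, 8}:
k:     0  1  2  3  4  5  6  7  8  9 10 11 12 13
g(k):  0  0  0  1  1  1  2  0  2  3  1  3  0  0
The P-positions (g = 0) in 0..13 are 0, 1, 2, 7, 12, 13.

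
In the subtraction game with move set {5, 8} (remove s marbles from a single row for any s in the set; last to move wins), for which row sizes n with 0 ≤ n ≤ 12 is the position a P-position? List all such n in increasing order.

0, 1, 2, 3, 4

Compute g(0), g(1), … for moves {5, 8}:
k:     0  1  2  3  4  5  6  7  8  9 10 11 12
g(k):  0  0  0  0  0  1  1  1  1  1  2  2  2
The P-positions (g = 0) in 0..12 are 0, 1, 2, 3, 4.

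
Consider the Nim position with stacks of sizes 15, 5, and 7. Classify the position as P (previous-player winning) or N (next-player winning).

N-position

Compute the nim-sum pairwise:
15 XOR 5 = 10
10 XOR 7 = 13
The nim-sum is 13 ≠ 0, so this is an N-position: the player to move can win.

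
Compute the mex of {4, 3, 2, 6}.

0

0 is not in the set, so the mex is 0.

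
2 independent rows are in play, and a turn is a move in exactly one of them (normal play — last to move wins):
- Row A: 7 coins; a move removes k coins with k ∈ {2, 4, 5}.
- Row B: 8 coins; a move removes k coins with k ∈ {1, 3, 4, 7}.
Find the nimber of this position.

0

Grundy values for row A (subtraction set {2, 4, 5}):
k:     0  1  2  3  4  5  6  7
g(k):  0  0  1  1  2  2  3  0
So g(7) = 0.
For row B, compute g(0), g(1), … with moves {1, 3, 4, 7}:
k:     0  1  2  3  4  5  6  7  8
g(k):  0  1  0  1  2  3  2  3  0
So g(8) = 0.
The value of a disjunctive sum is the nim-sum of the parts.
Combined value = 0 ⊕ 0 = 0.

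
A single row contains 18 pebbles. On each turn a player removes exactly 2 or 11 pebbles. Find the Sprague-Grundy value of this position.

0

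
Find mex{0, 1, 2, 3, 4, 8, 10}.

5

The values 0, 1, 2, 3, 4 are all present; 5 is the first non-negative integer missing from the set.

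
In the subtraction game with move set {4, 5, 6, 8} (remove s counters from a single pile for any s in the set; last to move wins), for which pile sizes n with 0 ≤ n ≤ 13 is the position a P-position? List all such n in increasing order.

0, 1, 2, 3, 12, 13

Grundy values for subtraction set {4, 5, 6, 8}:
k:     0  1  2  3  4  5  6  7  8  9 10 11 12 13
g(k):  0  0  0  0  1  1  1  1  2  2  2  2  0  0
The P-positions (g = 0) in 0..13 are 0, 1, 2, 3, 12, 13.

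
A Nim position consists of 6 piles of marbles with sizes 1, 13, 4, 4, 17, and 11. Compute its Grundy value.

22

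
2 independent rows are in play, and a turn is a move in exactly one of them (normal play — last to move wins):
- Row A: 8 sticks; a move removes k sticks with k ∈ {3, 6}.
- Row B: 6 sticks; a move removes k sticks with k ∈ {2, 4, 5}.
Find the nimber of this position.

1

Build the Grundy sequence for row A with g(k) = mex{g(k−s) : s ∈ {3, 6}, s ≤ k}:
k:     0  1  2  3  4  5  6  7  8
g(k):  0  0  0  1  1  1  2  2  2
So g(8) = 2.
Build the Grundy sequence for row B with g(k) = mex{g(k−s) : s ∈ {2, 4, 5}, s ≤ k}:
k:     0  1  2  3  4  5  6
g(k):  0  0  1  1  2  2  3
So g(6) = 3.
By the Sprague-Grundy theorem, the Grundy value of a sum of independent games is the XOR of the component values.
Combined value = 2 XOR 3 = 1.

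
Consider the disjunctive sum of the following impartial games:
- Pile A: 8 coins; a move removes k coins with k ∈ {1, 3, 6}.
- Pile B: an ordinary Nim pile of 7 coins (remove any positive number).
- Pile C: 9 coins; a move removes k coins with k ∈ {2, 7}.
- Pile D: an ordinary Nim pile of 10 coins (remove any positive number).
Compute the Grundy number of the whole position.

Build the Grundy sequence for pile A with g(k) = mex{g(k−s) : s ∈ {1, 3, 6}, s ≤ k}:
g(0) = mex{} = 0
g(1) = mex{0} = 1
g(2) = mex{1} = 0
g(3) = mex{0} = 1
g(4) = mex{1} = 0
g(5) = mex{0} = 1
g(6) = mex{0,1} = 2
g(7) = mex{0,1,2} = 3
g(8) = mex{0,1,3} = 2
So g(8) = 2.
Pile B is a plain Nim pile of size 7, so its Grundy value is 7.
For pile C, compute g(0), g(1), … with moves {2, 7}:
k:     0  1  2  3  4  5  6  7  8  9
g(k):  0  0  1  1  0  0  1  1  2  0
So g(9) = 0.
Pile D is a plain Nim pile of size 10, so its Grundy value is 10.
By the Sprague-Grundy theorem, the Grundy value of a sum of independent games is the XOR of the component values.
Combined value = 2 ⊕ 7 ⊕ 0 ⊕ 10 = 15.

15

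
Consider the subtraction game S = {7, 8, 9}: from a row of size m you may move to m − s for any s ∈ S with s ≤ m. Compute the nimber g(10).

Compute g(0), g(1), … for moves {7, 8, 9}:
k:     0  1  2  3  4  5  6  7  8  9 10
g(k):  0  0  0  0  0  0  0  1  1  1  1
So g(10) = 1.

1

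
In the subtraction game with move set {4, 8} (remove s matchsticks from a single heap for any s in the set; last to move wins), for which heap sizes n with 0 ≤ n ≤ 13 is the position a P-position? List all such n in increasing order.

0, 1, 2, 3, 12, 13

Grundy values for subtraction set {4, 8}:
g(0) = mex{} = 0
g(1) = mex{} = 0
g(2) = mex{} = 0
g(3) = mex{} = 0
g(4) = mex{0} = 1
g(5) = mex{0} = 1
g(6) = mex{0} = 1
g(7) = mex{0} = 1
g(8) = mex{0,1} = 2
g(9) = mex{0,1} = 2
g(10) = mex{0,1} = 2
g(11) = mex{0,1} = 2
g(12) = mex{1,2} = 0
g(13) = mex{1,2} = 0
The P-positions (g = 0) in 0..13 are 0, 1, 2, 3, 12, 13.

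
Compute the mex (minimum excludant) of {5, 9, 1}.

0

0 is not in the set, so the mex is 0.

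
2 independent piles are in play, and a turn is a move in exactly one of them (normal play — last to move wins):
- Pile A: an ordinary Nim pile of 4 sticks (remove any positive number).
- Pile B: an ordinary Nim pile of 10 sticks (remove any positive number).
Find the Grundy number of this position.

14

Pile A is a plain Nim pile of size 4, so its Grundy value is 4.
Pile B is a plain Nim pile of size 10, so its Grundy value is 10.
The value of a disjunctive sum is the nim-sum of the parts.
Combined value = 4 XOR 10 = 14.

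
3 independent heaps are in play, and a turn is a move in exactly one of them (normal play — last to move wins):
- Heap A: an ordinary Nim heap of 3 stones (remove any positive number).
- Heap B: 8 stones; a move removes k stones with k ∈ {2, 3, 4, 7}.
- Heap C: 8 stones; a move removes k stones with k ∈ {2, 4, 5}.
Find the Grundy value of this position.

2

Heap A is a plain Nim heap of size 3, so its Grundy value is 3.
Grundy values for heap B (subtraction set {2, 3, 4, 7}):
g(0) = mex{} = 0
g(1) = mex{} = 0
g(2) = mex{0} = 1
g(3) = mex{0} = 1
g(4) = mex{0,1} = 2
g(5) = mex{0,1} = 2
g(6) = mex{1,2} = 0
g(7) = mex{0,1,2} = 3
g(8) = mex{0,2} = 1
So g(8) = 1.
Build the Grundy sequence for heap C with g(k) = mex{g(k−s) : s ∈ {2, 4, 5}, s ≤ k}:
g(0) = mex{} = 0
g(1) = mex{} = 0
g(2) = mex{0} = 1
g(3) = mex{0} = 1
g(4) = mex{0,1} = 2
g(5) = mex{0,1} = 2
g(6) = mex{0,1,2} = 3
g(7) = mex{1,2} = 0
g(8) = mex{1,2,3} = 0
So g(8) = 0.
By the Sprague-Grundy theorem, the Grundy value of a sum of independent games is the XOR of the component values.
Combined value = 3 ⊕ 1 ⊕ 0 = 2.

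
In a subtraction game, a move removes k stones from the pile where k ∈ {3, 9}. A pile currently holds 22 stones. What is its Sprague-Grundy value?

1

Build the Grundy sequence with g(k) = mex{g(k−s) : s ∈ {3, 9}, s ≤ k}:
k:     0  1  2  3  4  5  6  7  8  9 10 11 12 13 14 15 16 17 18 19 20 21 22
g(k):  0  0  0  1  1  1  0  0  0  1  1  1  0  0  0  1  1  1  0  0  0  1  1
So g(22) = 1.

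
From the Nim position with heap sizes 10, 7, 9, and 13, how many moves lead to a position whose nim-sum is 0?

3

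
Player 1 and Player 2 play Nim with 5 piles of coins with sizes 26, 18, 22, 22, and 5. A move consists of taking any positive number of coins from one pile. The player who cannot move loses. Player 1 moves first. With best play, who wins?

Player 1 wins

Nim-sum: 26 ^ 18 ^ 22 ^ 22 ^ 5 = 13.
The nim-sum is 13 ≠ 0, so this is an N-position: the player to move can win; Player 1 has a winning move.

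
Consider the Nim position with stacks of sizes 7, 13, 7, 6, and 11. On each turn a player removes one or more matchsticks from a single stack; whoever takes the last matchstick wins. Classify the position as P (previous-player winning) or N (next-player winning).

P-position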